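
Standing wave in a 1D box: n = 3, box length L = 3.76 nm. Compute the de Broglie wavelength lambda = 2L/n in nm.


lambda = 2L / n
= 2 * 3.76 / 3
= 7.52 / 3
= 2.5067 nm

2.5067


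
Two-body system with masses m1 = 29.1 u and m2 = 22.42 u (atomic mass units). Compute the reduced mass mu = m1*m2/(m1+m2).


mu = m1 * m2 / (m1 + m2)
= 29.1 * 22.42 / (29.1 + 22.42)
= 652.422 / 51.52
= 12.6635 u

12.6635


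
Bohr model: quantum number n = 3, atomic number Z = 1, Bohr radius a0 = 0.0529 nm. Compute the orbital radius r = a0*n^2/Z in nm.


r = a0 * n^2 / Z
= 0.0529 * 3^2 / 1
= 0.0529 * 9 / 1
= 0.4761 nm

0.4761


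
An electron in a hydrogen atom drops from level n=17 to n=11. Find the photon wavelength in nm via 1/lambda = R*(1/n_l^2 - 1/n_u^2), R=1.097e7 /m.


1/lambda = R * (1/n_l^2 - 1/n_u^2)
= 1.097e7 * (1/11^2 - 1/17^2)
= 1.097e7 * (0.008264 - 0.00346)
= 1.097e7 * 0.004804
= 5.2703e+04 /m
lambda = 1 / 5.2703e+04 = 18974.3673 nm

18974.3673


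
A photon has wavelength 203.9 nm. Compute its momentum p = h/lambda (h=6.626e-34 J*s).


p = h / lambda
= 6.626e-34 / (203.9e-9)
= 6.626e-34 / 2.0390e-07
= 3.2496e-27 kg*m/s

3.2496e-27


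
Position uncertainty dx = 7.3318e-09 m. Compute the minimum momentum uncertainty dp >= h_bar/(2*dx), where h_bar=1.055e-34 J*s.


dp = h_bar / (2 * dx)
= 1.055e-34 / (2 * 7.3318e-09)
= 1.055e-34 / 1.4664e-08
= 7.1947e-27 kg*m/s

7.1947e-27


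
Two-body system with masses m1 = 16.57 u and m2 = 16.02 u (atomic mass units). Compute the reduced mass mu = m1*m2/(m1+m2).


mu = m1 * m2 / (m1 + m2)
= 16.57 * 16.02 / (16.57 + 16.02)
= 265.4514 / 32.59
= 8.1452 u

8.1452


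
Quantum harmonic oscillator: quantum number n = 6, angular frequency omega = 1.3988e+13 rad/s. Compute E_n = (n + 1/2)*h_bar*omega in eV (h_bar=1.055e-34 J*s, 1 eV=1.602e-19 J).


E = (n + 1/2) * h_bar * omega
= (6 + 0.5) * 1.055e-34 * 1.3988e+13
= 6.5 * 1.4757e-21
= 9.5923e-21 J
= 0.0599 eV

0.0599


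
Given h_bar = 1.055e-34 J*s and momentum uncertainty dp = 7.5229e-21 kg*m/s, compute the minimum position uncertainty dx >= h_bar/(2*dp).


dx = h_bar / (2 * dp)
= 1.055e-34 / (2 * 7.5229e-21)
= 1.055e-34 / 1.5046e-20
= 7.0119e-15 m

7.0119e-15


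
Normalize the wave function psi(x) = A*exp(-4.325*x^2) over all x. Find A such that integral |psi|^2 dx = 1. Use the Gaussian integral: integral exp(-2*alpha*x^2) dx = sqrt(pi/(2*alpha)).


integral |psi|^2 dx = A^2 * sqrt(pi/(2*alpha)) = 1
A^2 = sqrt(2*alpha/pi)
= sqrt(2 * 4.325 / pi)
= 1.659331
A = sqrt(1.659331)
= 1.2882

1.2882


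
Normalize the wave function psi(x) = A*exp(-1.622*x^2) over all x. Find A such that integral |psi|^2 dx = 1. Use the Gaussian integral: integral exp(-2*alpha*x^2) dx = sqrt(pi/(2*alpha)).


integral |psi|^2 dx = A^2 * sqrt(pi/(2*alpha)) = 1
A^2 = sqrt(2*alpha/pi)
= sqrt(2 * 1.622 / pi)
= 1.016168
A = sqrt(1.016168)
= 1.0081

1.0081


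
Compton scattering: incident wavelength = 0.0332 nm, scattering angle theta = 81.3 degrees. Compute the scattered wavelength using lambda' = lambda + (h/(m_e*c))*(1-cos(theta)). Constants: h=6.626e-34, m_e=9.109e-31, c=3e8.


Compton wavelength: h/(m_e*c) = 2.4247e-12 m
d_lambda = 2.4247e-12 * (1 - cos(81.3 deg))
= 2.4247e-12 * 0.848739
= 2.0579e-12 m = 0.002058 nm
lambda' = 0.0332 + 0.002058
= 0.035258 nm

0.035258


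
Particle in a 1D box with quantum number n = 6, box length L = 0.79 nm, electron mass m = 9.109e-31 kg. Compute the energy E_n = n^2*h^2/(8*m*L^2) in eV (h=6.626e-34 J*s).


E = n^2 * h^2 / (8 * m * L^2)
= 6^2 * (6.626e-34)^2 / (8 * 9.109e-31 * (0.79e-9)^2)
= 36 * 4.3904e-67 / (8 * 9.109e-31 * 6.2410e-19)
= 3.4753e-18 J
= 21.6934 eV

21.6934


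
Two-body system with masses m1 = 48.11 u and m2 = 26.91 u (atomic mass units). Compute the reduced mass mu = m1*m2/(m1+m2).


mu = m1 * m2 / (m1 + m2)
= 48.11 * 26.91 / (48.11 + 26.91)
= 1294.6401 / 75.02
= 17.2573 u

17.2573


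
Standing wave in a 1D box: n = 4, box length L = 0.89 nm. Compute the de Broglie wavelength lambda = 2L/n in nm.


lambda = 2L / n
= 2 * 0.89 / 4
= 1.78 / 4
= 0.445 nm

0.445


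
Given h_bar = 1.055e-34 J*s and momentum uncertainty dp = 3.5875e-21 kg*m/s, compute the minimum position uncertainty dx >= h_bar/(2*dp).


dx = h_bar / (2 * dp)
= 1.055e-34 / (2 * 3.5875e-21)
= 1.055e-34 / 7.1750e-21
= 1.4704e-14 m

1.4704e-14


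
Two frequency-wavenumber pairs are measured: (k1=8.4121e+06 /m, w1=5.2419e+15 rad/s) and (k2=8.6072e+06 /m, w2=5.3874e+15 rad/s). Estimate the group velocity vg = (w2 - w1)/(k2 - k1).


vg = (w2 - w1) / (k2 - k1)
= (5.3874e+15 - 5.2419e+15) / (8.6072e+06 - 8.4121e+06)
= 1.4550e+14 / 1.9510e+05
= 7.4577e+08 m/s

7.4577e+08


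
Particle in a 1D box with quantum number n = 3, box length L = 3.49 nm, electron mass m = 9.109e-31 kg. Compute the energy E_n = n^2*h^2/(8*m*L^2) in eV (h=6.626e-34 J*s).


E = n^2 * h^2 / (8 * m * L^2)
= 3^2 * (6.626e-34)^2 / (8 * 9.109e-31 * (3.49e-9)^2)
= 9 * 4.3904e-67 / (8 * 9.109e-31 * 1.2180e-17)
= 4.4518e-20 J
= 0.2779 eV

0.2779


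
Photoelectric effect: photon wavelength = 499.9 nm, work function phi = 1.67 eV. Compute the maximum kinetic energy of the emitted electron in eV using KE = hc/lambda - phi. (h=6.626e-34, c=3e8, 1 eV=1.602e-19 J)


E_photon = hc / lambda
= (6.626e-34)(3e8) / (499.9e-9)
= 3.9764e-19 J
= 2.4821 eV
KE = E_photon - phi
= 2.4821 - 1.67
= 0.8121 eV

0.8121


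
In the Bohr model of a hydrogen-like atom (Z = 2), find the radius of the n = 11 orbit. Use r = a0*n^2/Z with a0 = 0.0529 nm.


r = a0 * n^2 / Z
= 0.0529 * 11^2 / 2
= 0.0529 * 121 / 2
= 3.2005 nm

3.2005


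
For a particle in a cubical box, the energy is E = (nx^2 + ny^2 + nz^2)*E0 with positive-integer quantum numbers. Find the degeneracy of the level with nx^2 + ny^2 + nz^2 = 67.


Enumerate all (nx, ny, nz) with nx^2 + ny^2 + nz^2 = 67:
(3,3,7)
(3,7,3)
(7,3,3)
Total degeneracy = 3

3


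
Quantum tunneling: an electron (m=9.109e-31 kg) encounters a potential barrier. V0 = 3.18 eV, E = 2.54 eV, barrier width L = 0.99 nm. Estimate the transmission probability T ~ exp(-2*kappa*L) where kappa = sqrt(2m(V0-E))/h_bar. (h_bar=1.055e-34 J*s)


V0 - E = 0.64 eV = 1.0253e-19 J
kappa = sqrt(2 * m * (V0-E)) / h_bar
= sqrt(2 * 9.109e-31 * 1.0253e-19) / 1.055e-34
= 4.0966e+09 /m
2*kappa*L = 2 * 4.0966e+09 * 0.99e-9
= 8.1112
T = exp(-8.1112) = 3.001629e-04

3.001629e-04


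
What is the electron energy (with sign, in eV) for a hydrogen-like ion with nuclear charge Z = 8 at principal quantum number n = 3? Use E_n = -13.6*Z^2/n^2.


E_n = -13.6 * Z^2 / n^2
= -13.6 * 8^2 / 3^2
= -13.6 * 64 / 9
= -96.7111 eV

-96.7111


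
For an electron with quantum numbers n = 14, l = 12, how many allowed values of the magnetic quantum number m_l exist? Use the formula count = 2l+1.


m_l ranges from -l to +l in integer steps
So m_l goes from -12 to +12
Count = 2l + 1 = 2*12 + 1
= 25

25


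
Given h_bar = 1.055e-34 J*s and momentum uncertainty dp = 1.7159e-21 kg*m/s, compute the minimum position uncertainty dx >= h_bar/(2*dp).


dx = h_bar / (2 * dp)
= 1.055e-34 / (2 * 1.7159e-21)
= 1.055e-34 / 3.4318e-21
= 3.0742e-14 m

3.0742e-14


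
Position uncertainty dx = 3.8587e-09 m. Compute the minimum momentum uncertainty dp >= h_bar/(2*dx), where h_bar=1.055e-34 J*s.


dp = h_bar / (2 * dx)
= 1.055e-34 / (2 * 3.8587e-09)
= 1.055e-34 / 7.7174e-09
= 1.3670e-26 kg*m/s

1.3670e-26


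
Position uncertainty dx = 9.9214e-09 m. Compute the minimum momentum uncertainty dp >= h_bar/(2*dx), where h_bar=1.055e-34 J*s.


dp = h_bar / (2 * dx)
= 1.055e-34 / (2 * 9.9214e-09)
= 1.055e-34 / 1.9843e-08
= 5.3168e-27 kg*m/s

5.3168e-27


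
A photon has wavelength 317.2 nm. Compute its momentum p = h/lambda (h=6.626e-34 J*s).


p = h / lambda
= 6.626e-34 / (317.2e-9)
= 6.626e-34 / 3.1720e-07
= 2.0889e-27 kg*m/s

2.0889e-27


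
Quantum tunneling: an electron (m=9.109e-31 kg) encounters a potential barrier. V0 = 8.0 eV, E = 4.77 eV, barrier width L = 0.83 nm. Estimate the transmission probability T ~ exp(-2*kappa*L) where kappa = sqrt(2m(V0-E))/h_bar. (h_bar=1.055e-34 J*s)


V0 - E = 3.23 eV = 5.1745e-19 J
kappa = sqrt(2 * m * (V0-E)) / h_bar
= sqrt(2 * 9.109e-31 * 5.1745e-19) / 1.055e-34
= 9.2030e+09 /m
2*kappa*L = 2 * 9.2030e+09 * 0.83e-9
= 15.277
T = exp(-15.277) = 2.318872e-07

2.318872e-07


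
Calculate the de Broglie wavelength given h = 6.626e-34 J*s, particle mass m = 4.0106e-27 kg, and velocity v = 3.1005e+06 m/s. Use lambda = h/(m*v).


lambda = h / (m * v)
= 6.626e-34 / (4.0106e-27 * 3.1005e+06)
= 6.626e-34 / 1.2435e-20
= 5.3286e-14 m

5.3286e-14


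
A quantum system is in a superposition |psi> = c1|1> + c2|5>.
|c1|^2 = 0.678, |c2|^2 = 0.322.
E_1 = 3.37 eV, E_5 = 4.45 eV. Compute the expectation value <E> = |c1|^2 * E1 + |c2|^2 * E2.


<E> = |c1|^2 * E1 + |c2|^2 * E2
= 0.678 * 3.37 + 0.322 * 4.45
= 2.2849 + 1.4329
= 3.7178 eV

3.7178


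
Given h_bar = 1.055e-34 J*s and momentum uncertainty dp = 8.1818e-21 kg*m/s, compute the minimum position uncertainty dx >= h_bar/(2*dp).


dx = h_bar / (2 * dp)
= 1.055e-34 / (2 * 8.1818e-21)
= 1.055e-34 / 1.6364e-20
= 6.4472e-15 m

6.4472e-15


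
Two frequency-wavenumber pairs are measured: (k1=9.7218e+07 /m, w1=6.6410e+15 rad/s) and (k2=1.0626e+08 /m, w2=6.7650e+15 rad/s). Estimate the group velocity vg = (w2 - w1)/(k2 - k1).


vg = (w2 - w1) / (k2 - k1)
= (6.7650e+15 - 6.6410e+15) / (1.0626e+08 - 9.7218e+07)
= 1.2400e+14 / 9.0420e+06
= 1.3714e+07 m/s

1.3714e+07


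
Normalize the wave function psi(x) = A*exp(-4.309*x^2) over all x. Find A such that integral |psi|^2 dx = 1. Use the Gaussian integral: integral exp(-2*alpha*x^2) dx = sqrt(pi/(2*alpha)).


integral |psi|^2 dx = A^2 * sqrt(pi/(2*alpha)) = 1
A^2 = sqrt(2*alpha/pi)
= sqrt(2 * 4.309 / pi)
= 1.656259
A = sqrt(1.656259)
= 1.287

1.287


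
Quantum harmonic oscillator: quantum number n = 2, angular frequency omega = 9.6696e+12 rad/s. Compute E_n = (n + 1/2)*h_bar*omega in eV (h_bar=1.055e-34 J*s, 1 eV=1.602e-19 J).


E = (n + 1/2) * h_bar * omega
= (2 + 0.5) * 1.055e-34 * 9.6696e+12
= 2.5 * 1.0201e-21
= 2.5504e-21 J
= 0.0159 eV

0.0159


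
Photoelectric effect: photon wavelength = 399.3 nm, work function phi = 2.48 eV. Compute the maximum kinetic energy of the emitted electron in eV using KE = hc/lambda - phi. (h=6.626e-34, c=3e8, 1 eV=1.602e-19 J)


E_photon = hc / lambda
= (6.626e-34)(3e8) / (399.3e-9)
= 4.9782e-19 J
= 3.1075 eV
KE = E_photon - phi
= 3.1075 - 2.48
= 0.6275 eV

0.6275


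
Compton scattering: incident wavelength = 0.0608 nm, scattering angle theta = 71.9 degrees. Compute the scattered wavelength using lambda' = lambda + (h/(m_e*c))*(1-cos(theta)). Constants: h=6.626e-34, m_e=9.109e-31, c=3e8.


Compton wavelength: h/(m_e*c) = 2.4247e-12 m
d_lambda = 2.4247e-12 * (1 - cos(71.9 deg))
= 2.4247e-12 * 0.689324
= 1.6714e-12 m = 0.001671 nm
lambda' = 0.0608 + 0.001671
= 0.062471 nm

0.062471


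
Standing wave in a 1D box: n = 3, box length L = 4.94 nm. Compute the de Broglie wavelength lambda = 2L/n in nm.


lambda = 2L / n
= 2 * 4.94 / 3
= 9.88 / 3
= 3.2933 nm

3.2933


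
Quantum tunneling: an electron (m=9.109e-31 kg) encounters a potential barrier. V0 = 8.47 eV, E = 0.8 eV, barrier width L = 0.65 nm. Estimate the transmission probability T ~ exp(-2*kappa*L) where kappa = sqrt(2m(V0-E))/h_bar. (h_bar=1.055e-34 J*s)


V0 - E = 7.67 eV = 1.2287e-18 J
kappa = sqrt(2 * m * (V0-E)) / h_bar
= sqrt(2 * 9.109e-31 * 1.2287e-18) / 1.055e-34
= 1.4182e+10 /m
2*kappa*L = 2 * 1.4182e+10 * 0.65e-9
= 18.4361
T = exp(-18.4361) = 9.846520e-09

9.846520e-09


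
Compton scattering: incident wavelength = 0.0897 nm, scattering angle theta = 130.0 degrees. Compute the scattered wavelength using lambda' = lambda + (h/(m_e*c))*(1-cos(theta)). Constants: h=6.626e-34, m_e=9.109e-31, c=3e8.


Compton wavelength: h/(m_e*c) = 2.4247e-12 m
d_lambda = 2.4247e-12 * (1 - cos(130.0 deg))
= 2.4247e-12 * 1.642788
= 3.9833e-12 m = 0.003983 nm
lambda' = 0.0897 + 0.003983
= 0.093683 nm

0.093683


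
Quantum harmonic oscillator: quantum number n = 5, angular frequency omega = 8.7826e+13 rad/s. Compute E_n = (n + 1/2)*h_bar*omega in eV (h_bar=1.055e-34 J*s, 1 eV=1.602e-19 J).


E = (n + 1/2) * h_bar * omega
= (5 + 0.5) * 1.055e-34 * 8.7826e+13
= 5.5 * 9.2656e-21
= 5.0961e-20 J
= 0.3181 eV

0.3181


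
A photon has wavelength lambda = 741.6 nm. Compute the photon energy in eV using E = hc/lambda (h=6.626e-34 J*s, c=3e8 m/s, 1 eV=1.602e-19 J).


E = hc / lambda
= (6.626e-34)(3e8) / (741.6e-9)
= 1.9878e-25 / 7.4160e-07
= 2.6804e-19 J
Converting to eV: 2.6804e-19 / 1.602e-19
= 1.6732 eV

1.6732


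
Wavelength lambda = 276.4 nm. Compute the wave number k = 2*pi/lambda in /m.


k = 2 * pi / lambda
= 6.2832 / (276.4e-9)
= 6.2832 / 2.7640e-07
= 2.2732e+07 /m

2.2732e+07


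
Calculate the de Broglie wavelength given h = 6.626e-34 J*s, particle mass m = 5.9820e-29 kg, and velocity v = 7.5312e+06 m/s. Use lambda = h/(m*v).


lambda = h / (m * v)
= 6.626e-34 / (5.9820e-29 * 7.5312e+06)
= 6.626e-34 / 4.5052e-22
= 1.4708e-12 m

1.4708e-12


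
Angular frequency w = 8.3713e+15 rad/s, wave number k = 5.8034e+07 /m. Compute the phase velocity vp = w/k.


vp = w / k
= 8.3713e+15 / 5.8034e+07
= 1.4425e+08 m/s

1.4425e+08


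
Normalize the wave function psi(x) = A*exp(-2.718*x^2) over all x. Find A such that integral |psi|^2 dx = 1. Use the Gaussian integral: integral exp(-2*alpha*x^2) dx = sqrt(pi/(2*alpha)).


integral |psi|^2 dx = A^2 * sqrt(pi/(2*alpha)) = 1
A^2 = sqrt(2*alpha/pi)
= sqrt(2 * 2.718 / pi)
= 1.315421
A = sqrt(1.315421)
= 1.1469

1.1469


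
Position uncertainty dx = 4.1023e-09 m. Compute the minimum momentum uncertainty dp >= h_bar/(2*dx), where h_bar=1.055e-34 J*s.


dp = h_bar / (2 * dx)
= 1.055e-34 / (2 * 4.1023e-09)
= 1.055e-34 / 8.2046e-09
= 1.2859e-26 kg*m/s

1.2859e-26


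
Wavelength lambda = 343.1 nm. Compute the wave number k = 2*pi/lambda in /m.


k = 2 * pi / lambda
= 6.2832 / (343.1e-9)
= 6.2832 / 3.4310e-07
= 1.8313e+07 /m

1.8313e+07


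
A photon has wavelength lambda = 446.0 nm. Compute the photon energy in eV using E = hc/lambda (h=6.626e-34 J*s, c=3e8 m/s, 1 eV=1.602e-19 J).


E = hc / lambda
= (6.626e-34)(3e8) / (446.0e-9)
= 1.9878e-25 / 4.4600e-07
= 4.4570e-19 J
Converting to eV: 4.4570e-19 / 1.602e-19
= 2.7821 eV

2.7821


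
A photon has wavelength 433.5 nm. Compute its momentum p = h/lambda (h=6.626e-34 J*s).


p = h / lambda
= 6.626e-34 / (433.5e-9)
= 6.626e-34 / 4.3350e-07
= 1.5285e-27 kg*m/s

1.5285e-27


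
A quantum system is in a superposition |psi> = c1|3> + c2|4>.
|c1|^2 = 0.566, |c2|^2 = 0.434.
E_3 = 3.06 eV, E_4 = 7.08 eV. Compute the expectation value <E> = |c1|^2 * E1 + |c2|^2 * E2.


<E> = |c1|^2 * E1 + |c2|^2 * E2
= 0.566 * 3.06 + 0.434 * 7.08
= 1.732 + 3.0727
= 4.8047 eV

4.8047


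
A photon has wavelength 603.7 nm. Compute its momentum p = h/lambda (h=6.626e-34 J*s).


p = h / lambda
= 6.626e-34 / (603.7e-9)
= 6.626e-34 / 6.0370e-07
= 1.0976e-27 kg*m/s

1.0976e-27


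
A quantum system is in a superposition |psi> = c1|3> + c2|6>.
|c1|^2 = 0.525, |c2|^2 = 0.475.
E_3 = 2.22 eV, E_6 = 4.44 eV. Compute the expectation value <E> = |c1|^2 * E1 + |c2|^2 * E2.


<E> = |c1|^2 * E1 + |c2|^2 * E2
= 0.525 * 2.22 + 0.475 * 4.44
= 1.1655 + 2.109
= 3.2745 eV

3.2745


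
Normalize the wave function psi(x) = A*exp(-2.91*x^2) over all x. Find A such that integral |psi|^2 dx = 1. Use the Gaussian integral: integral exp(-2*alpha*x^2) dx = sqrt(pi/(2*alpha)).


integral |psi|^2 dx = A^2 * sqrt(pi/(2*alpha)) = 1
A^2 = sqrt(2*alpha/pi)
= sqrt(2 * 2.91 / pi)
= 1.361089
A = sqrt(1.361089)
= 1.1667

1.1667


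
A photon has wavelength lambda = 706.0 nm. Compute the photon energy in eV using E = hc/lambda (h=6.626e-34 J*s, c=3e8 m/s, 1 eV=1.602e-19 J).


E = hc / lambda
= (6.626e-34)(3e8) / (706.0e-9)
= 1.9878e-25 / 7.0600e-07
= 2.8156e-19 J
Converting to eV: 2.8156e-19 / 1.602e-19
= 1.7575 eV

1.7575


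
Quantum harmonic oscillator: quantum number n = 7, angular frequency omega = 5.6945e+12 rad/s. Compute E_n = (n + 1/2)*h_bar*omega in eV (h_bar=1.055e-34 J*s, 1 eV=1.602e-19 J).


E = (n + 1/2) * h_bar * omega
= (7 + 0.5) * 1.055e-34 * 5.6945e+12
= 7.5 * 6.0077e-22
= 4.5058e-21 J
= 0.0281 eV

0.0281


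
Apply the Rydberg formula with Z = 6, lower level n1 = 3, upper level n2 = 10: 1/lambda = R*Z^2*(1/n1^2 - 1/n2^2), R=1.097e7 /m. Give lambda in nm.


1/lambda = R * Z^2 * (1/n1^2 - 1/n2^2)
= 1.097e7 * 6^2 * (1/3^2 - 1/10^2)
= 1.097e7 * 36 * (0.111111 - 0.01)
= 3.9931e+07 /m
lambda = 1 / 3.9931e+07
= 25.0433 nm

25.0433


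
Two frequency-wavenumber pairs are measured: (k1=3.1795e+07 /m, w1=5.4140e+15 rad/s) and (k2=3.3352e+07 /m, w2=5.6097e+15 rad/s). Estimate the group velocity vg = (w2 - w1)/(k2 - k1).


vg = (w2 - w1) / (k2 - k1)
= (5.6097e+15 - 5.4140e+15) / (3.3352e+07 - 3.1795e+07)
= 1.9570e+14 / 1.5570e+06
= 1.2569e+08 m/s

1.2569e+08


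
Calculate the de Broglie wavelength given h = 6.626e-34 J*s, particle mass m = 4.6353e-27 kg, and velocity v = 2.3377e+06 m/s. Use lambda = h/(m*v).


lambda = h / (m * v)
= 6.626e-34 / (4.6353e-27 * 2.3377e+06)
= 6.626e-34 / 1.0836e-20
= 6.1148e-14 m

6.1148e-14


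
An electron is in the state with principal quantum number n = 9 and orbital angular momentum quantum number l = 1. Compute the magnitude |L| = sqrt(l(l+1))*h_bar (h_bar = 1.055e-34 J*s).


L = sqrt(l*(l+1)) * h_bar
= sqrt(1 * 2) * 1.055e-34
= sqrt(2) * 1.055e-34
= 1.4142 * 1.055e-34
= 1.4920e-34 J*s

1.4920e-34


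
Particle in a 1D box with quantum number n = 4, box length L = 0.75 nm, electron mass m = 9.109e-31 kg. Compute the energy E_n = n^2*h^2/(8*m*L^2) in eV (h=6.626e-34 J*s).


E = n^2 * h^2 / (8 * m * L^2)
= 4^2 * (6.626e-34)^2 / (8 * 9.109e-31 * (0.75e-9)^2)
= 16 * 4.3904e-67 / (8 * 9.109e-31 * 5.6250e-19)
= 1.7137e-18 J
= 10.6974 eV

10.6974


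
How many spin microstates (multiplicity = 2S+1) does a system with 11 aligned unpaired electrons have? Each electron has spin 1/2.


Total spin S = N * (1/2) = 11 * 0.5 = 5.5
Spin multiplicity = 2S + 1
= 2 * 5.5 + 1
= 12

12


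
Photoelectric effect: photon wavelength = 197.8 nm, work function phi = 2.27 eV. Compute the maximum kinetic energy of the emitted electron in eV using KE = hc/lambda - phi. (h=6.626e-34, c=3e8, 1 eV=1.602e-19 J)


E_photon = hc / lambda
= (6.626e-34)(3e8) / (197.8e-9)
= 1.0050e-18 J
= 6.2731 eV
KE = E_photon - phi
= 6.2731 - 2.27
= 4.0031 eV

4.0031


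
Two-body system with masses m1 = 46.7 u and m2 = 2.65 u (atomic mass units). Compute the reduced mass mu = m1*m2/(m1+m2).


mu = m1 * m2 / (m1 + m2)
= 46.7 * 2.65 / (46.7 + 2.65)
= 123.755 / 49.35
= 2.5077 u

2.5077


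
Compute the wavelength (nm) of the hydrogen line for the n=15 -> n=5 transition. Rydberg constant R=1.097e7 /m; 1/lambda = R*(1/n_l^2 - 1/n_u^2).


1/lambda = R * (1/n_l^2 - 1/n_u^2)
= 1.097e7 * (1/5^2 - 1/15^2)
= 1.097e7 * (0.04 - 0.004444)
= 1.097e7 * 0.035556
= 3.9004e+05 /m
lambda = 1 / 3.9004e+05 = 2563.8104 nm

2563.8104


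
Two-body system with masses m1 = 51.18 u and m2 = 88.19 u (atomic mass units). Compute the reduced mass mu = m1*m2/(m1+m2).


mu = m1 * m2 / (m1 + m2)
= 51.18 * 88.19 / (51.18 + 88.19)
= 4513.5642 / 139.37
= 32.3855 u

32.3855


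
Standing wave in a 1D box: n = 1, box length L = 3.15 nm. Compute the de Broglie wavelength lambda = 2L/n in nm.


lambda = 2L / n
= 2 * 3.15 / 1
= 6.3 / 1
= 6.3 nm

6.3


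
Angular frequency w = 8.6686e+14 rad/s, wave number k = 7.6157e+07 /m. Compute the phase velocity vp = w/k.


vp = w / k
= 8.6686e+14 / 7.6157e+07
= 1.1383e+07 m/s

1.1383e+07


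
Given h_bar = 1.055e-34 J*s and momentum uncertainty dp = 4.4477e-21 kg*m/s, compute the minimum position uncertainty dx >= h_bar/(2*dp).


dx = h_bar / (2 * dp)
= 1.055e-34 / (2 * 4.4477e-21)
= 1.055e-34 / 8.8954e-21
= 1.1860e-14 m

1.1860e-14


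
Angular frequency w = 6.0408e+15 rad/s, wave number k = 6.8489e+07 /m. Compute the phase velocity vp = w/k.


vp = w / k
= 6.0408e+15 / 6.8489e+07
= 8.8201e+07 m/s

8.8201e+07


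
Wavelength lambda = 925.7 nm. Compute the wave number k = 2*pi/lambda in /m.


k = 2 * pi / lambda
= 6.2832 / (925.7e-9)
= 6.2832 / 9.2570e-07
= 6.7875e+06 /m

6.7875e+06


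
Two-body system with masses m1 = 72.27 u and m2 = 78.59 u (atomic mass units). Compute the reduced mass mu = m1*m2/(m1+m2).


mu = m1 * m2 / (m1 + m2)
= 72.27 * 78.59 / (72.27 + 78.59)
= 5679.6993 / 150.86
= 37.6488 u

37.6488


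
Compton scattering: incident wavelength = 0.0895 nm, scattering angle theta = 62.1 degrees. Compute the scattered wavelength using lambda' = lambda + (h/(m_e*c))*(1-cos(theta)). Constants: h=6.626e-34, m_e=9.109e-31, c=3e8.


Compton wavelength: h/(m_e*c) = 2.4247e-12 m
d_lambda = 2.4247e-12 * (1 - cos(62.1 deg))
= 2.4247e-12 * 0.53207
= 1.2901e-12 m = 0.00129 nm
lambda' = 0.0895 + 0.00129
= 0.09079 nm

0.09079


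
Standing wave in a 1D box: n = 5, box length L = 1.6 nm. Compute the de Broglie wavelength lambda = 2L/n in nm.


lambda = 2L / n
= 2 * 1.6 / 5
= 3.2 / 5
= 0.64 nm

0.64


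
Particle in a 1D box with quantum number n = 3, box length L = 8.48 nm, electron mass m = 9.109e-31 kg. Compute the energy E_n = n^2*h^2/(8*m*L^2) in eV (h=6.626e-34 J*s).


E = n^2 * h^2 / (8 * m * L^2)
= 3^2 * (6.626e-34)^2 / (8 * 9.109e-31 * (8.48e-9)^2)
= 9 * 4.3904e-67 / (8 * 9.109e-31 * 7.1910e-17)
= 7.5404e-21 J
= 0.0471 eV

0.0471


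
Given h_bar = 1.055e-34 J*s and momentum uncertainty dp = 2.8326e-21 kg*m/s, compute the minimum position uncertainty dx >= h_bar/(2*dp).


dx = h_bar / (2 * dp)
= 1.055e-34 / (2 * 2.8326e-21)
= 1.055e-34 / 5.6652e-21
= 1.8622e-14 m

1.8622e-14


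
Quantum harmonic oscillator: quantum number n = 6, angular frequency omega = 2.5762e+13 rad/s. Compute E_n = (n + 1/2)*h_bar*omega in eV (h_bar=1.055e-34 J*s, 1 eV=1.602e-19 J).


E = (n + 1/2) * h_bar * omega
= (6 + 0.5) * 1.055e-34 * 2.5762e+13
= 6.5 * 2.7179e-21
= 1.7666e-20 J
= 0.1103 eV

0.1103


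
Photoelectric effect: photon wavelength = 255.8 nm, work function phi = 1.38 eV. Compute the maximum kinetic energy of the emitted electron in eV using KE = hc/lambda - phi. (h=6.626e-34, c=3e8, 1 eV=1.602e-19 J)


E_photon = hc / lambda
= (6.626e-34)(3e8) / (255.8e-9)
= 7.7709e-19 J
= 4.8508 eV
KE = E_photon - phi
= 4.8508 - 1.38
= 3.4708 eV

3.4708


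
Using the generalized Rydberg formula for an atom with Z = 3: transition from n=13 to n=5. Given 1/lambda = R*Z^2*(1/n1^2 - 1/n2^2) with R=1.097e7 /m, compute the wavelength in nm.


1/lambda = R * Z^2 * (1/n1^2 - 1/n2^2)
= 1.097e7 * 3^2 * (1/5^2 - 1/13^2)
= 1.097e7 * 9 * (0.04 - 0.005917)
= 3.3650e+06 /m
lambda = 1 / 3.3650e+06
= 297.1769 nm

297.1769


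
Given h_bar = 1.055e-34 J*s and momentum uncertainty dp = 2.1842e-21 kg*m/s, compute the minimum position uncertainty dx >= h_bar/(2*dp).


dx = h_bar / (2 * dp)
= 1.055e-34 / (2 * 2.1842e-21)
= 1.055e-34 / 4.3684e-21
= 2.4151e-14 m

2.4151e-14


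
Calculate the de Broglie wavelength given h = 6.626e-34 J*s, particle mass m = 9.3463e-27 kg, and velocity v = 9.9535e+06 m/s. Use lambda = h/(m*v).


lambda = h / (m * v)
= 6.626e-34 / (9.3463e-27 * 9.9535e+06)
= 6.626e-34 / 9.3028e-20
= 7.1226e-15 m

7.1226e-15


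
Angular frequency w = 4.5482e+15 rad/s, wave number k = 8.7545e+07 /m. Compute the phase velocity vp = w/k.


vp = w / k
= 4.5482e+15 / 8.7545e+07
= 5.1953e+07 m/s

5.1953e+07


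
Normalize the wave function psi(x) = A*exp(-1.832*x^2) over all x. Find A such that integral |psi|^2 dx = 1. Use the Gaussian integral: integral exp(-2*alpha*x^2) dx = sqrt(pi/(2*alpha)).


integral |psi|^2 dx = A^2 * sqrt(pi/(2*alpha)) = 1
A^2 = sqrt(2*alpha/pi)
= sqrt(2 * 1.832 / pi)
= 1.079948
A = sqrt(1.079948)
= 1.0392

1.0392


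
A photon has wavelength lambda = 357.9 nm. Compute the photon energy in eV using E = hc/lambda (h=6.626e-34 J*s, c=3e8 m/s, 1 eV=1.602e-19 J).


E = hc / lambda
= (6.626e-34)(3e8) / (357.9e-9)
= 1.9878e-25 / 3.5790e-07
= 5.5541e-19 J
Converting to eV: 5.5541e-19 / 1.602e-19
= 3.467 eV

3.467


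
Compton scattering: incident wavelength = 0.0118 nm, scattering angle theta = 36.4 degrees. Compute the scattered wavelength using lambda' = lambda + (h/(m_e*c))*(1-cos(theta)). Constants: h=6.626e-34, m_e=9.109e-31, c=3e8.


Compton wavelength: h/(m_e*c) = 2.4247e-12 m
d_lambda = 2.4247e-12 * (1 - cos(36.4 deg))
= 2.4247e-12 * 0.195106
= 4.7308e-13 m = 0.000473 nm
lambda' = 0.0118 + 0.000473
= 0.012273 nm

0.012273


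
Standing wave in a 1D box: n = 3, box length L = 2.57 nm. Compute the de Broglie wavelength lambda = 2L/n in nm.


lambda = 2L / n
= 2 * 2.57 / 3
= 5.14 / 3
= 1.7133 nm

1.7133


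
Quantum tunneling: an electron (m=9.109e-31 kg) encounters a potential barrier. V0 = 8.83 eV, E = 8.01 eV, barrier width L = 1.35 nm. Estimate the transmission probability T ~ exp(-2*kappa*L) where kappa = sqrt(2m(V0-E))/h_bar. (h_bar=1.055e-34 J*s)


V0 - E = 0.82 eV = 1.3136e-19 J
kappa = sqrt(2 * m * (V0-E)) / h_bar
= sqrt(2 * 9.109e-31 * 1.3136e-19) / 1.055e-34
= 4.6370e+09 /m
2*kappa*L = 2 * 4.6370e+09 * 1.35e-9
= 12.5199
T = exp(-12.5199) = 3.653334e-06

3.653334e-06


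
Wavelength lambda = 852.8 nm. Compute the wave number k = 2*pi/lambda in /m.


k = 2 * pi / lambda
= 6.2832 / (852.8e-9)
= 6.2832 / 8.5280e-07
= 7.3677e+06 /m

7.3677e+06


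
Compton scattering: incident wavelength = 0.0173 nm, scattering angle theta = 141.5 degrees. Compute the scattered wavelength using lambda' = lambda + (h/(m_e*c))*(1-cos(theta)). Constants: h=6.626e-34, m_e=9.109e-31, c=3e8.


Compton wavelength: h/(m_e*c) = 2.4247e-12 m
d_lambda = 2.4247e-12 * (1 - cos(141.5 deg))
= 2.4247e-12 * 1.782608
= 4.3223e-12 m = 0.004322 nm
lambda' = 0.0173 + 0.004322
= 0.021622 nm

0.021622


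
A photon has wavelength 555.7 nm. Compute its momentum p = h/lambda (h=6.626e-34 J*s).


p = h / lambda
= 6.626e-34 / (555.7e-9)
= 6.626e-34 / 5.5570e-07
= 1.1924e-27 kg*m/s

1.1924e-27


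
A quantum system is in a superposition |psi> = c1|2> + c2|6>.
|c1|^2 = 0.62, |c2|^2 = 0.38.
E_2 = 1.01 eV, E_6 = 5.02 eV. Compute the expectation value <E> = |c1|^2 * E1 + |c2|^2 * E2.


<E> = |c1|^2 * E1 + |c2|^2 * E2
= 0.62 * 1.01 + 0.38 * 5.02
= 0.6262 + 1.9076
= 2.5338 eV

2.5338


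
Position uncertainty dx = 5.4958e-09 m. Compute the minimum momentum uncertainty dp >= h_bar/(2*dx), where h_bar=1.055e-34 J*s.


dp = h_bar / (2 * dx)
= 1.055e-34 / (2 * 5.4958e-09)
= 1.055e-34 / 1.0992e-08
= 9.5982e-27 kg*m/s

9.5982e-27


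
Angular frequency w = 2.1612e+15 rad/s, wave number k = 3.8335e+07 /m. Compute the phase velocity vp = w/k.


vp = w / k
= 2.1612e+15 / 3.8335e+07
= 5.6377e+07 m/s

5.6377e+07


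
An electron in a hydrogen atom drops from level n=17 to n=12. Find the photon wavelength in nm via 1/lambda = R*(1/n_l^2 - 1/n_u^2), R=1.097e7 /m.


1/lambda = R * (1/n_l^2 - 1/n_u^2)
= 1.097e7 * (1/12^2 - 1/17^2)
= 1.097e7 * (0.006944 - 0.00346)
= 1.097e7 * 0.003484
= 3.8222e+04 /m
lambda = 1 / 3.8222e+04 = 26162.8894 nm

26162.8894


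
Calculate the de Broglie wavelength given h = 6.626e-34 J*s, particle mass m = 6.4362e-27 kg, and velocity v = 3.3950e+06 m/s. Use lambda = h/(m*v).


lambda = h / (m * v)
= 6.626e-34 / (6.4362e-27 * 3.3950e+06)
= 6.626e-34 / 2.1851e-20
= 3.0324e-14 m

3.0324e-14


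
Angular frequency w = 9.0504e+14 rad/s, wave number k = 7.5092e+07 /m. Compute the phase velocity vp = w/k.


vp = w / k
= 9.0504e+14 / 7.5092e+07
= 1.2052e+07 m/s

1.2052e+07


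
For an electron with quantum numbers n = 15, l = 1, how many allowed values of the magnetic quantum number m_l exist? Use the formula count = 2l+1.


m_l ranges from -l to +l in integer steps
So m_l goes from -1 to +1
Count = 2l + 1 = 2*1 + 1
= 3

3


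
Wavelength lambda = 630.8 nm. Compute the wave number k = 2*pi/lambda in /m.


k = 2 * pi / lambda
= 6.2832 / (630.8e-9)
= 6.2832 / 6.3080e-07
= 9.9607e+06 /m

9.9607e+06


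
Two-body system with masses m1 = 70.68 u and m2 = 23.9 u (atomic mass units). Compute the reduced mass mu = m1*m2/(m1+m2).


mu = m1 * m2 / (m1 + m2)
= 70.68 * 23.9 / (70.68 + 23.9)
= 1689.252 / 94.58
= 17.8606 u

17.8606


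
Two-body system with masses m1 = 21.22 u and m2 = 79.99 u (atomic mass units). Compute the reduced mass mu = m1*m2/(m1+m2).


mu = m1 * m2 / (m1 + m2)
= 21.22 * 79.99 / (21.22 + 79.99)
= 1697.3878 / 101.21
= 16.7709 u

16.7709


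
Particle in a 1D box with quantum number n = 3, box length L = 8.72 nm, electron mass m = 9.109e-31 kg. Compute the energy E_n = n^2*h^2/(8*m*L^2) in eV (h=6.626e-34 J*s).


E = n^2 * h^2 / (8 * m * L^2)
= 3^2 * (6.626e-34)^2 / (8 * 9.109e-31 * (8.72e-9)^2)
= 9 * 4.3904e-67 / (8 * 9.109e-31 * 7.6038e-17)
= 7.1310e-21 J
= 0.0445 eV

0.0445


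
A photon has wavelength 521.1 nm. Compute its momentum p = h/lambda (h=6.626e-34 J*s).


p = h / lambda
= 6.626e-34 / (521.1e-9)
= 6.626e-34 / 5.2110e-07
= 1.2715e-27 kg*m/s

1.2715e-27


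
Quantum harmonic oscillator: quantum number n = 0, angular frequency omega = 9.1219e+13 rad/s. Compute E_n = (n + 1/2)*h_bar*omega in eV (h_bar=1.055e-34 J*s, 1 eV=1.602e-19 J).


E = (n + 1/2) * h_bar * omega
= (0 + 0.5) * 1.055e-34 * 9.1219e+13
= 0.5 * 9.6236e-21
= 4.8118e-21 J
= 0.03 eV

0.03


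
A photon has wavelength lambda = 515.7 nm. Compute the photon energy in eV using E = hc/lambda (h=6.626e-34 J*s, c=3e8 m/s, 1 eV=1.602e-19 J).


E = hc / lambda
= (6.626e-34)(3e8) / (515.7e-9)
= 1.9878e-25 / 5.1570e-07
= 3.8546e-19 J
Converting to eV: 3.8546e-19 / 1.602e-19
= 2.4061 eV

2.4061


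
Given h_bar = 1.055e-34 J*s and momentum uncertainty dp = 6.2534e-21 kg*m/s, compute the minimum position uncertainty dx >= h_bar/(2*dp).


dx = h_bar / (2 * dp)
= 1.055e-34 / (2 * 6.2534e-21)
= 1.055e-34 / 1.2507e-20
= 8.4354e-15 m

8.4354e-15


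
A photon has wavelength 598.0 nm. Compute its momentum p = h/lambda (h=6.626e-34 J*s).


p = h / lambda
= 6.626e-34 / (598.0e-9)
= 6.626e-34 / 5.9800e-07
= 1.1080e-27 kg*m/s

1.1080e-27


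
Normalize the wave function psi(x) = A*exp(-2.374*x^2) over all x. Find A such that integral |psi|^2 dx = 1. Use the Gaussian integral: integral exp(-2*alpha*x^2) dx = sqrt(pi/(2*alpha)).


integral |psi|^2 dx = A^2 * sqrt(pi/(2*alpha)) = 1
A^2 = sqrt(2*alpha/pi)
= sqrt(2 * 2.374 / pi)
= 1.229364
A = sqrt(1.229364)
= 1.1088

1.1088


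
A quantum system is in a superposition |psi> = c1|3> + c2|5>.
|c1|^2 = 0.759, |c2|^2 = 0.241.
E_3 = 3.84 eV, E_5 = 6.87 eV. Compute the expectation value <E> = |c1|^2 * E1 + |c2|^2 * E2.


<E> = |c1|^2 * E1 + |c2|^2 * E2
= 0.759 * 3.84 + 0.241 * 6.87
= 2.9146 + 1.6557
= 4.5702 eV

4.5702


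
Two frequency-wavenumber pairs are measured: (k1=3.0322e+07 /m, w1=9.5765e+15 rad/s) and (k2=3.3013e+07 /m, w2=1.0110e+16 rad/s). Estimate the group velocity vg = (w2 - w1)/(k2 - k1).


vg = (w2 - w1) / (k2 - k1)
= (1.0110e+16 - 9.5765e+15) / (3.3013e+07 - 3.0322e+07)
= 5.3350e+14 / 2.6910e+06
= 1.9825e+08 m/s

1.9825e+08


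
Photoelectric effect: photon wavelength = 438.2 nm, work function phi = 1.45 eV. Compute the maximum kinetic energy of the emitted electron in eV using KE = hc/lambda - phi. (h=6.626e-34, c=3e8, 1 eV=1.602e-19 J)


E_photon = hc / lambda
= (6.626e-34)(3e8) / (438.2e-9)
= 4.5363e-19 J
= 2.8316 eV
KE = E_photon - phi
= 2.8316 - 1.45
= 1.3816 eV

1.3816


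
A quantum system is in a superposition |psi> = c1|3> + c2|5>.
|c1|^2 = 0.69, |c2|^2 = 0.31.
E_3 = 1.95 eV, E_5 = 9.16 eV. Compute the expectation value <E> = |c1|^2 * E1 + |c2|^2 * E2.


<E> = |c1|^2 * E1 + |c2|^2 * E2
= 0.69 * 1.95 + 0.31 * 9.16
= 1.3455 + 2.8396
= 4.1851 eV

4.1851


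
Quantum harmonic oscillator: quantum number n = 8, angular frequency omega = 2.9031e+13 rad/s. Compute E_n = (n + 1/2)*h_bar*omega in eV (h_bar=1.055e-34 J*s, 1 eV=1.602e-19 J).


E = (n + 1/2) * h_bar * omega
= (8 + 0.5) * 1.055e-34 * 2.9031e+13
= 8.5 * 3.0628e-21
= 2.6034e-20 J
= 0.1625 eV

0.1625


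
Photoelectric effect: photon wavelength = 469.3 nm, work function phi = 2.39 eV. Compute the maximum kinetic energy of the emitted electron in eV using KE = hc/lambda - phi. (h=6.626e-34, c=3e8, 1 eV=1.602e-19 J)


E_photon = hc / lambda
= (6.626e-34)(3e8) / (469.3e-9)
= 4.2357e-19 J
= 2.644 eV
KE = E_photon - phi
= 2.644 - 2.39
= 0.254 eV

0.254


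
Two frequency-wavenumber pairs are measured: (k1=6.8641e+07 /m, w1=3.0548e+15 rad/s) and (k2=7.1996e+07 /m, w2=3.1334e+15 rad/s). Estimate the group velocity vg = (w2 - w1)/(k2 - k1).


vg = (w2 - w1) / (k2 - k1)
= (3.1334e+15 - 3.0548e+15) / (7.1996e+07 - 6.8641e+07)
= 7.8600e+13 / 3.3550e+06
= 2.3428e+07 m/s

2.3428e+07


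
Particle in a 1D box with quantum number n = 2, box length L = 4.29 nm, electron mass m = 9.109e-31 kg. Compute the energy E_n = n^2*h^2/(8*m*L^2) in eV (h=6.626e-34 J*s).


E = n^2 * h^2 / (8 * m * L^2)
= 2^2 * (6.626e-34)^2 / (8 * 9.109e-31 * (4.29e-9)^2)
= 4 * 4.3904e-67 / (8 * 9.109e-31 * 1.8404e-17)
= 1.3094e-20 J
= 0.0817 eV

0.0817


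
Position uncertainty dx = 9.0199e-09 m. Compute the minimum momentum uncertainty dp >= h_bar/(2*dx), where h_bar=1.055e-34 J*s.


dp = h_bar / (2 * dx)
= 1.055e-34 / (2 * 9.0199e-09)
= 1.055e-34 / 1.8040e-08
= 5.8482e-27 kg*m/s

5.8482e-27


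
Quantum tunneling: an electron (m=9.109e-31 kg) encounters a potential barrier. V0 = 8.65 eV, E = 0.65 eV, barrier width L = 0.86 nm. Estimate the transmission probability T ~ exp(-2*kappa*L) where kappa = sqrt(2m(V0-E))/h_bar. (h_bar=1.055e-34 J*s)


V0 - E = 8.0 eV = 1.2816e-18 J
kappa = sqrt(2 * m * (V0-E)) / h_bar
= sqrt(2 * 9.109e-31 * 1.2816e-18) / 1.055e-34
= 1.4484e+10 /m
2*kappa*L = 2 * 1.4484e+10 * 0.86e-9
= 24.9117
T = exp(-24.9117) = 1.517070e-11

1.517070e-11


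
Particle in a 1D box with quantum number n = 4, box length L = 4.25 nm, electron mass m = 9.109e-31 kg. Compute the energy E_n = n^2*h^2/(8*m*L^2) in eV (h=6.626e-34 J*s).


E = n^2 * h^2 / (8 * m * L^2)
= 4^2 * (6.626e-34)^2 / (8 * 9.109e-31 * (4.25e-9)^2)
= 16 * 4.3904e-67 / (8 * 9.109e-31 * 1.8063e-17)
= 5.3368e-20 J
= 0.3331 eV

0.3331


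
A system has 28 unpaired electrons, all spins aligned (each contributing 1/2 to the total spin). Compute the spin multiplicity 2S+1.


Total spin S = N * (1/2) = 28 * 0.5 = 14.0
Spin multiplicity = 2S + 1
= 2 * 14.0 + 1
= 29

29


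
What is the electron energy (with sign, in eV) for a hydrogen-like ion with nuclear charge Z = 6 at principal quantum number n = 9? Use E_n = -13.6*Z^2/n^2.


E_n = -13.6 * Z^2 / n^2
= -13.6 * 6^2 / 9^2
= -13.6 * 36 / 81
= -6.0444 eV

-6.0444


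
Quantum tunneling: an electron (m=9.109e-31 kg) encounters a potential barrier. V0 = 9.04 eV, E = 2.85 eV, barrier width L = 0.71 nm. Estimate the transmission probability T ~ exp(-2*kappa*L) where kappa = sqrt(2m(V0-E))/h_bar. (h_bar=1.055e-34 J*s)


V0 - E = 6.19 eV = 9.9164e-19 J
kappa = sqrt(2 * m * (V0-E)) / h_bar
= sqrt(2 * 9.109e-31 * 9.9164e-19) / 1.055e-34
= 1.2740e+10 /m
2*kappa*L = 2 * 1.2740e+10 * 0.71e-9
= 18.091
T = exp(-18.091) = 1.390510e-08

1.390510e-08


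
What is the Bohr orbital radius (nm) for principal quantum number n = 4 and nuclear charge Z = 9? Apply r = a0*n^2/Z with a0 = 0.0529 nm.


r = a0 * n^2 / Z
= 0.0529 * 4^2 / 9
= 0.0529 * 16 / 9
= 0.094 nm

0.094


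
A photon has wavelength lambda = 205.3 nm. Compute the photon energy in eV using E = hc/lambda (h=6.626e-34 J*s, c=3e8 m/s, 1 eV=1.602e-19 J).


E = hc / lambda
= (6.626e-34)(3e8) / (205.3e-9)
= 1.9878e-25 / 2.0530e-07
= 9.6824e-19 J
Converting to eV: 9.6824e-19 / 1.602e-19
= 6.044 eV

6.044


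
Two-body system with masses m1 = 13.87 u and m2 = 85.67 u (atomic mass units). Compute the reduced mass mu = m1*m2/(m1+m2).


mu = m1 * m2 / (m1 + m2)
= 13.87 * 85.67 / (13.87 + 85.67)
= 1188.2429 / 99.54
= 11.9373 u

11.9373


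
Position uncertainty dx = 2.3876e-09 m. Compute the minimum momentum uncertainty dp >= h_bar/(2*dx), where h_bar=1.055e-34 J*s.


dp = h_bar / (2 * dx)
= 1.055e-34 / (2 * 2.3876e-09)
= 1.055e-34 / 4.7752e-09
= 2.2093e-26 kg*m/s

2.2093e-26


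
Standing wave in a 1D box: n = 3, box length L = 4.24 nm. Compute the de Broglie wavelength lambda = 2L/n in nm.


lambda = 2L / n
= 2 * 4.24 / 3
= 8.48 / 3
= 2.8267 nm

2.8267


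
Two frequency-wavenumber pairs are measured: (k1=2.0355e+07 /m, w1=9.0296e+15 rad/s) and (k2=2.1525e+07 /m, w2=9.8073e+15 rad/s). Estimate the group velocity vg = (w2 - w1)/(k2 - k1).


vg = (w2 - w1) / (k2 - k1)
= (9.8073e+15 - 9.0296e+15) / (2.1525e+07 - 2.0355e+07)
= 7.7770e+14 / 1.1700e+06
= 6.6470e+08 m/s

6.6470e+08


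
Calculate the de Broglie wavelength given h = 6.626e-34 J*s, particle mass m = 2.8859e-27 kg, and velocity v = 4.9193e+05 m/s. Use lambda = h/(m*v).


lambda = h / (m * v)
= 6.626e-34 / (2.8859e-27 * 4.9193e+05)
= 6.626e-34 / 1.4197e-21
= 4.6673e-13 m

4.6673e-13


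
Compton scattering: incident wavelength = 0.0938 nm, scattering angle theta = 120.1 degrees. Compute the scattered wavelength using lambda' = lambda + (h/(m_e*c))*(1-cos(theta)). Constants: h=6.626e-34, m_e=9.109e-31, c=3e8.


Compton wavelength: h/(m_e*c) = 2.4247e-12 m
d_lambda = 2.4247e-12 * (1 - cos(120.1 deg))
= 2.4247e-12 * 1.501511
= 3.6407e-12 m = 0.003641 nm
lambda' = 0.0938 + 0.003641
= 0.097441 nm

0.097441


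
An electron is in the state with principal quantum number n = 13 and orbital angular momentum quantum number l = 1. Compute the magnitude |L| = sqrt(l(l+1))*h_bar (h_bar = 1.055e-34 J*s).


L = sqrt(l*(l+1)) * h_bar
= sqrt(1 * 2) * 1.055e-34
= sqrt(2) * 1.055e-34
= 1.4142 * 1.055e-34
= 1.4920e-34 J*s

1.4920e-34


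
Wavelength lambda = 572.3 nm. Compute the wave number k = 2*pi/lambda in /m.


k = 2 * pi / lambda
= 6.2832 / (572.3e-9)
= 6.2832 / 5.7230e-07
= 1.0979e+07 /m

1.0979e+07


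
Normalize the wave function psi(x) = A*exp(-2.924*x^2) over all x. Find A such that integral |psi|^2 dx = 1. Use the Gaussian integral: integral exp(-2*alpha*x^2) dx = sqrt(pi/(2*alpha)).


integral |psi|^2 dx = A^2 * sqrt(pi/(2*alpha)) = 1
A^2 = sqrt(2*alpha/pi)
= sqrt(2 * 2.924 / pi)
= 1.364359
A = sqrt(1.364359)
= 1.1681

1.1681


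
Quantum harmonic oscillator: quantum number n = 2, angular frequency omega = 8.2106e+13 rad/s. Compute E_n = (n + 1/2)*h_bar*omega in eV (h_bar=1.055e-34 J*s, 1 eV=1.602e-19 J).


E = (n + 1/2) * h_bar * omega
= (2 + 0.5) * 1.055e-34 * 8.2106e+13
= 2.5 * 8.6622e-21
= 2.1655e-20 J
= 0.1352 eV

0.1352


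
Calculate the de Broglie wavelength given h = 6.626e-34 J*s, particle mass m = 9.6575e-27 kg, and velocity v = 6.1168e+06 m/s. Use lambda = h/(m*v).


lambda = h / (m * v)
= 6.626e-34 / (9.6575e-27 * 6.1168e+06)
= 6.626e-34 / 5.9073e-20
= 1.1217e-14 m

1.1217e-14


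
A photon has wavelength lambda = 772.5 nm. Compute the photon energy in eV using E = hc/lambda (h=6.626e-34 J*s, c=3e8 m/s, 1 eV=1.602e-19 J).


E = hc / lambda
= (6.626e-34)(3e8) / (772.5e-9)
= 1.9878e-25 / 7.7250e-07
= 2.5732e-19 J
Converting to eV: 2.5732e-19 / 1.602e-19
= 1.6062 eV

1.6062


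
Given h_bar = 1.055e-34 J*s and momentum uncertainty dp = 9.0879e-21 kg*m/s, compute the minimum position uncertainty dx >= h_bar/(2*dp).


dx = h_bar / (2 * dp)
= 1.055e-34 / (2 * 9.0879e-21)
= 1.055e-34 / 1.8176e-20
= 5.8044e-15 m

5.8044e-15


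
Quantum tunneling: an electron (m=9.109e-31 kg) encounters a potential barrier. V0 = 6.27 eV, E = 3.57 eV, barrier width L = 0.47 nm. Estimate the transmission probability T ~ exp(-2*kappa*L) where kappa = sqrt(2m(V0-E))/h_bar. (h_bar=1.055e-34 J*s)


V0 - E = 2.7 eV = 4.3254e-19 J
kappa = sqrt(2 * m * (V0-E)) / h_bar
= sqrt(2 * 9.109e-31 * 4.3254e-19) / 1.055e-34
= 8.4142e+09 /m
2*kappa*L = 2 * 8.4142e+09 * 0.47e-9
= 7.9093
T = exp(-7.9093) = 3.673060e-04

3.673060e-04
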